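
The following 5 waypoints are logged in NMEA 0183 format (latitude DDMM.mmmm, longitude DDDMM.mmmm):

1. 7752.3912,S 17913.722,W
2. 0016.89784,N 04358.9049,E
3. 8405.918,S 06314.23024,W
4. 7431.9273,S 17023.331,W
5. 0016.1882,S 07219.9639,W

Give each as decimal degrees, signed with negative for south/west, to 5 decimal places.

1. -77.87319, -179.22870
2. 0.28163, 43.98175
3. -84.09863, -63.23717
4. -74.53212, -170.38885
5. -0.26980, -72.33273

Point 1:
  φ: split at 2 digits → 77° and 52.3912′; 77 + 52.3912/60 = 77.873187
  S ⇒ negate
  Longitude: split at 3 digits → 179° and 13.722′; 179 + 13.722/60 = 179.228700
  W → negative
Point 2:
  φ: degrees = first 2 digits = 0, minutes = 16.89784; 0 + 16.89784/60 = 0.281631
  N → positive
  Lon: degrees = first 3 digits = 43, minutes = 58.9049; 43 + 58.9049/60 = 43.981748
  E → positive
Point 3:
  Lat: degrees = first 2 digits = 84, minutes = 5.918; 84 + 5.918/60 = 84.098633
  S ⇒ negate
  λ: split at 3 digits → 063° and 14.23024′; 63 + 14.23024/60 = 63.237171
  hemisphere W, so the sign is −
Point 4:
  φ: degrees = first 2 digits = 74, minutes = 31.9273; 74 + 31.9273/60 = 74.532122
  S ⇒ negate
  Lon: split at 3 digits → 170° and 23.331′; 170 + 23.331/60 = 170.388850
  W → negative
Point 5:
  Latitude: split at 2 digits → 00° and 16.1882′; 0 + 16.1882/60 = 0.269803
  hemisphere S, so the sign is −
  Lon: split at 3 digits → 072° and 19.9639′; 72 + 19.9639/60 = 72.332732
  hemisphere W, so the sign is −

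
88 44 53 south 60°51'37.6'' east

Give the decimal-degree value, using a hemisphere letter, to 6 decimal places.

88.748056° S, 60.860444° E

φ: 88 + 44/60 + 53/3600 = 88.7480556
Lon: 60 + 51/60 + 37.6/3600 = 60.8604444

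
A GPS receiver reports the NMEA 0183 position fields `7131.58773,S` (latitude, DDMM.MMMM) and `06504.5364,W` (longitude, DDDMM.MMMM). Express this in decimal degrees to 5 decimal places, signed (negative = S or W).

-71.52646, -65.07561

Latitude: degrees = first 2 digits = 71, minutes = 31.58773; 71 + 31.58773/60 = 71.526462
S ⇒ negate
λ: split at 3 digits → 065° and 4.5364′; 65 + 4.5364/60 = 65.075607
hemisphere W, so the sign is −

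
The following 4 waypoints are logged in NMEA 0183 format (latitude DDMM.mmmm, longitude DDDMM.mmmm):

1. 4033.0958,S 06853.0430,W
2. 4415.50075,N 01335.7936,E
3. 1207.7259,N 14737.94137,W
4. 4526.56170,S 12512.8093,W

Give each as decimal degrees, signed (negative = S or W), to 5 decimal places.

Point 1:
  Latitude: split at 2 digits → 40° and 33.0958′; 40 + 33.0958/60 = 40.551597
  hemisphere S, so the sign is −
  λ: degrees = first 3 digits = 68, minutes = 53.043; 68 + 53.043/60 = 68.884050
  W → negative
Point 2:
  Latitude: split at 2 digits → 44° and 15.50075′; 44 + 15.50075/60 = 44.258346
  N → positive
  Longitude: split at 3 digits → 013° and 35.7936′; 13 + 35.7936/60 = 13.596560
  E ⇒ keep positive
Point 3:
  φ: split at 2 digits → 12° and 7.7259′; 12 + 7.7259/60 = 12.128765
  N → positive
  λ: split at 3 digits → 147° and 37.94137′; 147 + 37.94137/60 = 147.632356
  W → negative
Point 4:
  Lat: degrees = first 2 digits = 45, minutes = 26.5617; 45 + 26.5617/60 = 45.442695
  hemisphere S, so the sign is −
  λ: split at 3 digits → 125° and 12.8093′; 125 + 12.8093/60 = 125.213488
  W ⇒ negate

1. -40.55160, -68.88405
2. 44.25835, 13.59656
3. 12.12877, -147.63236
4. -45.44270, -125.21349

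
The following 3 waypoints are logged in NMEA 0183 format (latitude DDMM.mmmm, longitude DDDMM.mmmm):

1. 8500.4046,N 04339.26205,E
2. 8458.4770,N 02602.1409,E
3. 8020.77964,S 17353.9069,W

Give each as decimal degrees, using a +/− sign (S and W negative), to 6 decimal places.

Point 1:
  Lat: split at 2 digits → 85° and 0.4046′; 85 + 0.4046/60 = 85.0067433
  N → positive
  Lon: degrees = first 3 digits = 43, minutes = 39.26205; 43 + 39.26205/60 = 43.6543675
  E → positive
Point 2:
  Latitude: degrees = first 2 digits = 84, minutes = 58.477; 84 + 58.477/60 = 84.9746167
  N ⇒ keep positive
  Lon: split at 3 digits → 026° and 2.1409′; 26 + 2.1409/60 = 26.0356817
  E → positive
Point 3:
  Latitude: degrees = first 2 digits = 80, minutes = 20.77964; 80 + 20.77964/60 = 80.3463273
  S → negative
  Lon: degrees = first 3 digits = 173, minutes = 53.9069; 173 + 53.9069/60 = 173.8984483
  hemisphere W, so the sign is −

1. 85.006743, 43.654368
2. 84.974617, 26.035682
3. -80.346327, -173.898448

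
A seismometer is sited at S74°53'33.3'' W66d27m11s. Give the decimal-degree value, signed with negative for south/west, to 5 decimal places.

Lat: 74 + 53/60 + 33.3/3600 = 74.892583
S → negative
Lon: 66 + 27/60 + 11/3600 = 66.453056
W → negative

-74.89258, -66.45306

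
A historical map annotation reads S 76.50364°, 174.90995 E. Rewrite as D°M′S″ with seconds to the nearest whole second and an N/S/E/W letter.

Lat: 0.503640° → 30.21840′; 0.21840 × 60 = 13.10″
Lon: whole degrees 174; 54.59700′ → 54′ and 35.82″

76°30′13″ S, 174°54′36″ E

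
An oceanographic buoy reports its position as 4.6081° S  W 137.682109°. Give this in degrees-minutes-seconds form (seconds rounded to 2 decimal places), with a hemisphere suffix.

4°36′29.16″ S, 137°40′55.59″ W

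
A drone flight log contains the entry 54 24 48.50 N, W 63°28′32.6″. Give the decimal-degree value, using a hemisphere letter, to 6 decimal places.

54.413472° N, 63.475722° W

Latitude: 54° + 24/60 + 48.5/3600 = 54 + 0.400000 + 0.013472 = 54.4134722
Lon: 28′ + 32.6″ = 28.54333′; 63 + 28.54333/60 = 63.4757222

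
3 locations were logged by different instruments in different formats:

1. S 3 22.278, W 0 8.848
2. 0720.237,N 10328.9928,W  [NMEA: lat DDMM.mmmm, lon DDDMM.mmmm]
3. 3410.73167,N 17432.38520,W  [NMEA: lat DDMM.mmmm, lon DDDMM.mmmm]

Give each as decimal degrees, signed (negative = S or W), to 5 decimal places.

1. -3.37130, -0.14747
2. 7.33728, -103.48321
3. 34.17886, -174.53975

Point 1:
  Lat: 22.278′ = 0.371300°; total 3.371300
  hemisphere S, so the sign is −
  Lon: 8.848′ = 0.147467°; total 0.147467
  W → negative
Point 2:
  Lat: split at 2 digits → 07° and 20.237′; 7 + 20.237/60 = 7.337283
  N → positive
  λ: split at 3 digits → 103° and 28.9928′; 103 + 28.9928/60 = 103.483213
  W ⇒ negate
Point 3:
  Latitude: split at 2 digits → 34° and 10.73167′; 34 + 10.73167/60 = 34.178861
  N ⇒ keep positive
  Lon: split at 3 digits → 174° and 32.3852′; 174 + 32.3852/60 = 174.539753
  W → negative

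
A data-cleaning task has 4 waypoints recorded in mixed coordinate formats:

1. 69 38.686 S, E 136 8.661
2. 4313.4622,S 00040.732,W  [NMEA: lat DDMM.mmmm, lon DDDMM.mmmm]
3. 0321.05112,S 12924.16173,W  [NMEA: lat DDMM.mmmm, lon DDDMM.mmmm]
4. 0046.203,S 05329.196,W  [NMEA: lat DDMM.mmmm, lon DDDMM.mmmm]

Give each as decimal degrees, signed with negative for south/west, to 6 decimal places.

Point 1:
  φ: 38.686′ = 0.644767°; total 69.6447667
  S → negative
  λ: 136 + 8.661/60 = 136.1443500
  E → positive
Point 2:
  φ: degrees = first 2 digits = 43, minutes = 13.4622; 43 + 13.4622/60 = 43.2243700
  hemisphere S, so the sign is −
  Longitude: split at 3 digits → 000° and 40.732′; 0 + 40.732/60 = 0.6788667
  W → negative
Point 3:
  Latitude: degrees = first 2 digits = 3, minutes = 21.05112; 3 + 21.05112/60 = 3.3508520
  S → negative
  Lon: degrees = first 3 digits = 129, minutes = 24.16173; 129 + 24.16173/60 = 129.4026955
  W ⇒ negate
Point 4:
  φ: split at 2 digits → 00° and 46.203′; 0 + 46.203/60 = 0.7700500
  S ⇒ negate
  Lon: split at 3 digits → 053° and 29.196′; 53 + 29.196/60 = 53.4866000
  hemisphere W, so the sign is −

1. -69.644767, 136.144350
2. -43.224370, -0.678867
3. -3.350852, -129.402696
4. -0.770050, -53.486600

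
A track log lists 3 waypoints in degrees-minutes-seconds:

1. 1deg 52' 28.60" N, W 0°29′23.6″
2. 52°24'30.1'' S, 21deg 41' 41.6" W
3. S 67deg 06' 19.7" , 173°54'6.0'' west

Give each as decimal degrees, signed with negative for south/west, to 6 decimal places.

1. 1.874611, -0.489889
2. -52.408361, -21.694889
3. -67.105472, -173.901667

Point 1:
  φ: 1° + 52/60 + 28.6/3600 = 1 + 0.866667 + 0.007944 = 1.8746111
  N ⇒ keep positive
  Lon: 29′ + 23.6″ = 29.39333′; 0 + 29.39333/60 = 0.4898889
  W ⇒ negate
Point 2:
  Latitude: 24′ + 30.1″ = 24.50167′; 52 + 24.50167/60 = 52.4083611
  S ⇒ negate
  Lon: 21 + 41/60 + 41.6/3600 = 21.6948889
  W → negative
Point 3:
  φ: 6′ + 19.7″ = 6.32833′; 67 + 6.32833/60 = 67.1054722
  S ⇒ negate
  Longitude: 54′ + 6″ = 54.10000′; 173 + 54.10000/60 = 173.9016667
  W ⇒ negate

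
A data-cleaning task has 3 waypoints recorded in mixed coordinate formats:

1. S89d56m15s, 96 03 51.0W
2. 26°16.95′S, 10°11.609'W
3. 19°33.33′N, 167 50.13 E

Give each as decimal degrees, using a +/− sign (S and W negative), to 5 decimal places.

Point 1:
  Lat: 89 + 56/60 + 15/3600 = 89.937500
  S ⇒ negate
  Lon: 96° + 3/60 + 51/3600 = 96 + 0.050000 + 0.014167 = 96.064167
  hemisphere W, so the sign is −
Point 2:
  Latitude: 26 + 16.95/60 = 26.282500
  hemisphere S, so the sign is −
  λ: 11.609′ = 0.193483°; total 10.193483
  W ⇒ negate
Point 3:
  Lat: 33.33′ = 0.555500°; total 19.555500
  N → positive
  Lon: 50.13′ = 0.835500°; total 167.835500
  E → positive

1. -89.93750, -96.06417
2. -26.28250, -10.19348
3. 19.55550, 167.83550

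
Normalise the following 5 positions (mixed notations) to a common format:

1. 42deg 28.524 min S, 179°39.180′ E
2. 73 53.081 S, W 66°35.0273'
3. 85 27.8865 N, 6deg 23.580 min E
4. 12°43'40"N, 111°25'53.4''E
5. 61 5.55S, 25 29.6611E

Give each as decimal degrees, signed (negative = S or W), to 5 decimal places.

Point 1:
  Latitude: 28.524′ = 0.475400°; total 42.475400
  S ⇒ negate
  Longitude: 39.18′ = 0.653000°; total 179.653000
  E ⇒ keep positive
Point 2:
  φ: 53.081′ = 0.884683°; total 73.884683
  S → negative
  λ: 66 + 35.0273/60 = 66.583788
  W → negative
Point 3:
  Lat: 27.8865′ = 0.464775°; total 85.464775
  N → positive
  λ: 6 + 23.58/60 = 6.393000
  E → positive
Point 4:
  Latitude: 12 + 43/60 + 40/3600 = 12.727778
  N → positive
  Lon: 25′ + 53.4″ = 25.89000′; 111 + 25.89000/60 = 111.431500
  E → positive
Point 5:
  Lat: 5.55′ = 0.092500°; total 61.092500
  S ⇒ negate
  Lon: 25 + 29.6611/60 = 25.494352
  E ⇒ keep positive

1. -42.47540, 179.65300
2. -73.88468, -66.58379
3. 85.46478, 6.39300
4. 12.72778, 111.43150
5. -61.09250, 25.49435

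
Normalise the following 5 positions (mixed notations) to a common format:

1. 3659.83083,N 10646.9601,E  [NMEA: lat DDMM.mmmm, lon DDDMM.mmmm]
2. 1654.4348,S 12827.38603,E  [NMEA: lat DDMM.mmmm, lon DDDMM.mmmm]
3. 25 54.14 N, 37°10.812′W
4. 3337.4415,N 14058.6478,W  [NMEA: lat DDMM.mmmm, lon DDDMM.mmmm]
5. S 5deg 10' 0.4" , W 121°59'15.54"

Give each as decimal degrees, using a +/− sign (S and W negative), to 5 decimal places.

Point 1:
  Lat: degrees = first 2 digits = 36, minutes = 59.83083; 36 + 59.83083/60 = 36.997181
  N → positive
  Lon: split at 3 digits → 106° and 46.9601′; 106 + 46.9601/60 = 106.782668
  E ⇒ keep positive
Point 2:
  Latitude: degrees = first 2 digits = 16, minutes = 54.4348; 16 + 54.4348/60 = 16.907247
  S → negative
  λ: split at 3 digits → 128° and 27.38603′; 128 + 27.38603/60 = 128.456434
  E → positive
Point 3:
  φ: 25 + 54.14/60 = 25.902333
  N ⇒ keep positive
  Longitude: 10.812′ = 0.180200°; total 37.180200
  W ⇒ negate
Point 4:
  Lat: split at 2 digits → 33° and 37.4415′; 33 + 37.4415/60 = 33.624025
  N ⇒ keep positive
  λ: split at 3 digits → 140° and 58.6478′; 140 + 58.6478/60 = 140.977463
  hemisphere W, so the sign is −
Point 5:
  φ: 5° + 10/60 + 0.4/3600 = 5 + 0.166667 + 0.000111 = 5.166778
  S → negative
  Lon: 59′ + 15.54″ = 59.25900′; 121 + 59.25900/60 = 121.987650
  W → negative

1. 36.99718, 106.78267
2. -16.90725, 128.45643
3. 25.90233, -37.18020
4. 33.62403, -140.97746
5. -5.16678, -121.98765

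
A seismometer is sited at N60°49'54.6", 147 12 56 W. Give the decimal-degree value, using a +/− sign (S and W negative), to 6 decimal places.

Lat: 60° + 49/60 + 54.6/3600 = 60 + 0.816667 + 0.015167 = 60.8318333
N ⇒ keep positive
λ: 147° + 12/60 + 56/3600 = 147 + 0.200000 + 0.015556 = 147.2155556
hemisphere W, so the sign is −

60.831833, -147.215556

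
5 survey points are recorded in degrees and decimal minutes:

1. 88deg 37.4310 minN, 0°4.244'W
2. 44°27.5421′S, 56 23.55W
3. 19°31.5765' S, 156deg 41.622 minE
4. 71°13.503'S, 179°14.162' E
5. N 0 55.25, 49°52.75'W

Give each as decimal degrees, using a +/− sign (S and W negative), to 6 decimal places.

1. 88.623850, -0.070733
2. -44.459035, -56.392500
3. -19.526275, 156.693700
4. -71.225050, 179.236033
5. 0.920833, -49.879167

Point 1:
  Latitude: 37.431′ = 0.623850°; total 88.6238500
  N → positive
  Lon: 4.244′ = 0.070733°; total 0.0707333
  hemisphere W, so the sign is −
Point 2:
  Latitude: 27.5421′ = 0.459035°; total 44.4590350
  S ⇒ negate
  λ: 56 + 23.55/60 = 56.3925000
  hemisphere W, so the sign is −
Point 3:
  φ: 19 + 31.5765/60 = 19.5262750
  S ⇒ negate
  λ: 156 + 41.622/60 = 156.6937000
  E ⇒ keep positive
Point 4:
  Latitude: 71 + 13.503/60 = 71.2250500
  S → negative
  Lon: 179 + 14.162/60 = 179.2360333
  E → positive
Point 5:
  Lat: 55.25′ = 0.920833°; total 0.9208333
  N → positive
  λ: 49 + 52.75/60 = 49.8791667
  W ⇒ negate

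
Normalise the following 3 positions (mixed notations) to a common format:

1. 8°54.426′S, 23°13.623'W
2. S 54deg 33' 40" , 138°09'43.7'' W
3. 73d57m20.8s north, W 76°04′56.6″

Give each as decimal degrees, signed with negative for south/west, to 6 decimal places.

1. -8.907100, -23.227050
2. -54.561111, -138.162139
3. 73.955778, -76.082389

Point 1:
  φ: 8 + 54.426/60 = 8.9071000
  S ⇒ negate
  Longitude: 13.623′ = 0.227050°; total 23.2270500
  hemisphere W, so the sign is −
Point 2:
  Latitude: 54 + 33/60 + 40/3600 = 54.5611111
  hemisphere S, so the sign is −
  λ: 9′ + 43.7″ = 9.72833′; 138 + 9.72833/60 = 138.1621389
  W ⇒ negate
Point 3:
  φ: 73° + 57/60 + 20.8/3600 = 73 + 0.950000 + 0.005778 = 73.9557778
  N ⇒ keep positive
  Longitude: 76° + 4/60 + 56.6/3600 = 76 + 0.066667 + 0.015722 = 76.0823889
  W ⇒ negate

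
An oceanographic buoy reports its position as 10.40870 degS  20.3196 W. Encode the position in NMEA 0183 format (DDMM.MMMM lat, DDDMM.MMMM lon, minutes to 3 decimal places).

1024.522,S / 02019.176,W

Lat: fractional part 0.408700 → 24.52200 minutes
Longitude: 20° + 0.319600 × 60 = 20° 19.17600′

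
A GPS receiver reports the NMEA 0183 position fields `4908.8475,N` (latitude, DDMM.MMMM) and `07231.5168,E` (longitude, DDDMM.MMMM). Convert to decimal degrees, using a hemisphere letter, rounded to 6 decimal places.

Latitude: degrees = first 2 digits = 49, minutes = 8.8475; 49 + 8.8475/60 = 49.1474583
λ: split at 3 digits → 072° and 31.5168′; 72 + 31.5168/60 = 72.5252800

49.147458° N, 72.525280° E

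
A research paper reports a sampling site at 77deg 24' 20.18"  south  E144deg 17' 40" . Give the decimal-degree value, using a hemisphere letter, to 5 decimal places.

Latitude: 77 + 24/60 + 20.18/3600 = 77.405606
Longitude: 144° + 17/60 + 40/3600 = 144 + 0.283333 + 0.011111 = 144.294444

77.40561° S, 144.29444° E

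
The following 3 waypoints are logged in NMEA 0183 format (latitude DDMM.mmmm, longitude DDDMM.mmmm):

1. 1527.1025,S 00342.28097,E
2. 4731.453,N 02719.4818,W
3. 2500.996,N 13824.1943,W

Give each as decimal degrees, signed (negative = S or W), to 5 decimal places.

1. -15.45171, 3.70468
2. 47.52422, -27.32470
3. 25.01660, -138.40324

Point 1:
  φ: split at 2 digits → 15° and 27.1025′; 15 + 27.1025/60 = 15.451708
  S ⇒ negate
  λ: degrees = first 3 digits = 3, minutes = 42.28097; 3 + 42.28097/60 = 3.704683
  E → positive
Point 2:
  Latitude: split at 2 digits → 47° and 31.453′; 47 + 31.453/60 = 47.524217
  N → positive
  λ: degrees = first 3 digits = 27, minutes = 19.4818; 27 + 19.4818/60 = 27.324697
  W ⇒ negate
Point 3:
  Lat: degrees = first 2 digits = 25, minutes = 0.996; 25 + 0.996/60 = 25.016600
  N ⇒ keep positive
  Longitude: split at 3 digits → 138° and 24.1943′; 138 + 24.1943/60 = 138.403238
  W ⇒ negate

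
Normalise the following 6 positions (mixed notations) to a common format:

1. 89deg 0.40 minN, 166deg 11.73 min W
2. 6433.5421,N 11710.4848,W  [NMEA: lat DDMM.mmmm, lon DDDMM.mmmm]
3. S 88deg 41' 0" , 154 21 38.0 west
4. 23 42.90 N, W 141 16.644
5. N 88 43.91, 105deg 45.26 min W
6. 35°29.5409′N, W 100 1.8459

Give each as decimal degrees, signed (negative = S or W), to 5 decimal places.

1. 89.00667, -166.19550
2. 64.55904, -117.17475
3. -88.68333, -154.36056
4. 23.71500, -141.27740
5. 88.73183, -105.75433
6. 35.49235, -100.03077

Point 1:
  Lat: 0.4′ = 0.006667°; total 89.006667
  N ⇒ keep positive
  Lon: 11.73′ = 0.195500°; total 166.195500
  W ⇒ negate
Point 2:
  Latitude: degrees = first 2 digits = 64, minutes = 33.5421; 64 + 33.5421/60 = 64.559035
  N → positive
  Longitude: degrees = first 3 digits = 117, minutes = 10.4848; 117 + 10.4848/60 = 117.174747
  W → negative
Point 3:
  Latitude: 41′ + 0″ = 41.00000′; 88 + 41.00000/60 = 88.683333
  hemisphere S, so the sign is −
  Lon: 154° + 21/60 + 38/3600 = 154 + 0.350000 + 0.010556 = 154.360556
  W ⇒ negate
Point 4:
  Latitude: 23 + 42.9/60 = 23.715000
  N ⇒ keep positive
  λ: 16.644′ = 0.277400°; total 141.277400
  W → negative
Point 5:
  φ: 43.91′ = 0.731833°; total 88.731833
  N ⇒ keep positive
  Longitude: 105 + 45.26/60 = 105.754333
  W ⇒ negate
Point 6:
  Latitude: 35 + 29.5409/60 = 35.492348
  N → positive
  λ: 100 + 1.8459/60 = 100.030765
  W → negative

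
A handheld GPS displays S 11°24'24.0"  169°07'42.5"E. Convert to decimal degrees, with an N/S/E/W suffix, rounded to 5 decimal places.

11.40667° S, 169.12847° E

φ: 24′ + 24″ = 24.40000′; 11 + 24.40000/60 = 11.406667
λ: 169 + 7/60 + 42.5/3600 = 169.128472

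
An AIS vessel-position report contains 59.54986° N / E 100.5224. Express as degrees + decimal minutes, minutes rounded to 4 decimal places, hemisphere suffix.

Lat: fractional part 0.549860 → 32.991600 minutes
λ: fractional part 0.522400 → 31.344000 minutes

59° 32.9916′ N, 100° 31.3440′ E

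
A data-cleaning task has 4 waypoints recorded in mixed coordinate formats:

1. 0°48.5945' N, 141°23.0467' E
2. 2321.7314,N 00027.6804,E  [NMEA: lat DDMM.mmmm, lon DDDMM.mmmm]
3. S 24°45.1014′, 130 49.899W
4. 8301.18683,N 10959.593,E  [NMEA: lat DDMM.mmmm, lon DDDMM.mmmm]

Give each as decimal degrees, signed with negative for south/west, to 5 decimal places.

1. 0.80991, 141.38411
2. 23.36219, 0.46134
3. -24.75169, -130.83165
4. 83.01978, 109.99322

Point 1:
  Latitude: 48.5945′ = 0.809908°; total 0.809908
  N ⇒ keep positive
  Lon: 141 + 23.0467/60 = 141.384112
  E → positive
Point 2:
  Latitude: degrees = first 2 digits = 23, minutes = 21.7314; 23 + 21.7314/60 = 23.362190
  N → positive
  Lon: degrees = first 3 digits = 0, minutes = 27.6804; 0 + 27.6804/60 = 0.461340
  E ⇒ keep positive
Point 3:
  Latitude: 45.1014′ = 0.751690°; total 24.751690
  S → negative
  Lon: 130 + 49.899/60 = 130.831650
  hemisphere W, so the sign is −
Point 4:
  Latitude: split at 2 digits → 83° and 1.18683′; 83 + 1.18683/60 = 83.019781
  N ⇒ keep positive
  Lon: split at 3 digits → 109° and 59.593′; 109 + 59.593/60 = 109.993217
  E → positive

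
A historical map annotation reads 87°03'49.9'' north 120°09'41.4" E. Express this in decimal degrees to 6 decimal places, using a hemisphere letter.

87.063861° N, 120.161500° E

Latitude: 87 + 3/60 + 49.9/3600 = 87.0638611
Lon: 120° + 9/60 + 41.4/3600 = 120 + 0.150000 + 0.011500 = 120.1615000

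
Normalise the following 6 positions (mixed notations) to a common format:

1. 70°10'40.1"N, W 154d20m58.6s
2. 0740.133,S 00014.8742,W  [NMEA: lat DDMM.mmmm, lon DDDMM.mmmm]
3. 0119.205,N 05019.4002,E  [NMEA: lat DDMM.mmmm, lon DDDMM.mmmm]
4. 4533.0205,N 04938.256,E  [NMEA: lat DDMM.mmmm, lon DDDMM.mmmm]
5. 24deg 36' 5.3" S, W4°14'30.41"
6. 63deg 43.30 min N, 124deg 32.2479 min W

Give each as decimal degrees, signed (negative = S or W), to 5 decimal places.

1. 70.17781, -154.34961
2. -7.66888, -0.24790
3. 1.32008, 50.32334
4. 45.55034, 49.63760
5. -24.60147, -4.24178
6. 63.72167, -124.53747

Point 1:
  φ: 10′ + 40.1″ = 10.66833′; 70 + 10.66833/60 = 70.177806
  N ⇒ keep positive
  Longitude: 154 + 20/60 + 58.6/3600 = 154.349611
  W ⇒ negate
Point 2:
  Latitude: degrees = first 2 digits = 7, minutes = 40.133; 7 + 40.133/60 = 7.668883
  S → negative
  Lon: degrees = first 3 digits = 0, minutes = 14.8742; 0 + 14.8742/60 = 0.247903
  W → negative
Point 3:
  Latitude: split at 2 digits → 01° and 19.205′; 1 + 19.205/60 = 1.320083
  N → positive
  Lon: split at 3 digits → 050° and 19.4002′; 50 + 19.4002/60 = 50.323337
  E → positive
Point 4:
  Latitude: degrees = first 2 digits = 45, minutes = 33.0205; 45 + 33.0205/60 = 45.550342
  N → positive
  Longitude: split at 3 digits → 049° and 38.256′; 49 + 38.256/60 = 49.637600
  E → positive
Point 5:
  Lat: 24° + 36/60 + 5.3/3600 = 24 + 0.600000 + 0.001472 = 24.601472
  S ⇒ negate
  Longitude: 14′ + 30.41″ = 14.50683′; 4 + 14.50683/60 = 4.241781
  hemisphere W, so the sign is −
Point 6:
  Lat: 43.3′ = 0.721667°; total 63.721667
  N ⇒ keep positive
  λ: 32.2479′ = 0.537465°; total 124.537465
  hemisphere W, so the sign is −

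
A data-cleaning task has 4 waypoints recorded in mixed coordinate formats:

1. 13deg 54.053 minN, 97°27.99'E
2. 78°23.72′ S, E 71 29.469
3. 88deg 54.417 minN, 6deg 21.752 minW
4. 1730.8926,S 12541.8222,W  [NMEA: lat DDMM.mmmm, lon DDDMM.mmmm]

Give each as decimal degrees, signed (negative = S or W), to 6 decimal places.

Point 1:
  Lat: 54.053′ = 0.900883°; total 13.9008833
  N ⇒ keep positive
  Lon: 27.99′ = 0.466500°; total 97.4665000
  E ⇒ keep positive
Point 2:
  φ: 78 + 23.72/60 = 78.3953333
  hemisphere S, so the sign is −
  λ: 71 + 29.469/60 = 71.4911500
  E → positive
Point 3:
  Latitude: 88 + 54.417/60 = 88.9069500
  N → positive
  Longitude: 21.752′ = 0.362533°; total 6.3625333
  W → negative
Point 4:
  φ: split at 2 digits → 17° and 30.8926′; 17 + 30.8926/60 = 17.5148767
  hemisphere S, so the sign is −
  Lon: split at 3 digits → 125° and 41.8222′; 125 + 41.8222/60 = 125.6970367
  hemisphere W, so the sign is −

1. 13.900883, 97.466500
2. -78.395333, 71.491150
3. 88.906950, -6.362533
4. -17.514877, -125.697037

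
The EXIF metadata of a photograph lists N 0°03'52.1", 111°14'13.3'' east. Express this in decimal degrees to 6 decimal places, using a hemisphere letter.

0.064472° N, 111.237028° E

φ: 0 + 3/60 + 52.1/3600 = 0.0644722
λ: 111 + 14/60 + 13.3/3600 = 111.2370278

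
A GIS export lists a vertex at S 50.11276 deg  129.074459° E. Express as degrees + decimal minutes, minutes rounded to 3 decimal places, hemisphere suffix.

50° 6.766′ S, 129° 4.468′ E

Latitude: 50° + 0.112760 × 60 = 50° 6.76560′
λ: 129° + 0.074459 × 60 = 129° 4.46754′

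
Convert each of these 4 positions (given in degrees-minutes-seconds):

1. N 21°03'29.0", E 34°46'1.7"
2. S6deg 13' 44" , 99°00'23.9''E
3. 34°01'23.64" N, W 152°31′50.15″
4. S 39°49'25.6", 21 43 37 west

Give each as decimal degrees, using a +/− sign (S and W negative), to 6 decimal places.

1. 21.058056, 34.767139
2. -6.228889, 99.006639
3. 34.023233, -152.530597
4. -39.823778, -21.726944

Point 1:
  Lat: 21 + 3/60 + 29/3600 = 21.0580556
  N ⇒ keep positive
  λ: 34° + 46/60 + 1.7/3600 = 34 + 0.766667 + 0.000472 = 34.7671389
  E ⇒ keep positive
Point 2:
  Lat: 13′ + 44″ = 13.73333′; 6 + 13.73333/60 = 6.2288889
  hemisphere S, so the sign is −
  Longitude: 0′ + 23.9″ = 0.39833′; 99 + 0.39833/60 = 99.0066389
  E ⇒ keep positive
Point 3:
  φ: 1′ + 23.64″ = 1.39400′; 34 + 1.39400/60 = 34.0232333
  N ⇒ keep positive
  Longitude: 152 + 31/60 + 50.15/3600 = 152.5305972
  W → negative
Point 4:
  Lat: 49′ + 25.6″ = 49.42667′; 39 + 49.42667/60 = 39.8237778
  S → negative
  λ: 43′ + 37″ = 43.61667′; 21 + 43.61667/60 = 21.7269444
  W ⇒ negate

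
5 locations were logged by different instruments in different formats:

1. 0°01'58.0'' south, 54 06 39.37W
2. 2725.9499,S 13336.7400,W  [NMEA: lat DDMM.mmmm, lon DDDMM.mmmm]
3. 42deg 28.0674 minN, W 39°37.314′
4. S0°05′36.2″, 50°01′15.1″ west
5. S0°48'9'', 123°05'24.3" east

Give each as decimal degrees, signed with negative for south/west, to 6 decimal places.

1. -0.032778, -54.110936
2. -27.432498, -133.612333
3. 42.467790, -39.621900
4. -0.093389, -50.020861
5. -0.802500, 123.090083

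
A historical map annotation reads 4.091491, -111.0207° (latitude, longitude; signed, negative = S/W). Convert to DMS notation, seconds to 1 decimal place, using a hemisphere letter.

4°05′29.4″ N, 111°01′14.5″ W

φ: whole degrees 4; 5.48946′ → 5′ and 29.368″
Longitude is negative → W; |value| = 111.020700
Lon: 0.020700 × 60 = 1.24200′ → 1′, remainder × 60 = 14.520″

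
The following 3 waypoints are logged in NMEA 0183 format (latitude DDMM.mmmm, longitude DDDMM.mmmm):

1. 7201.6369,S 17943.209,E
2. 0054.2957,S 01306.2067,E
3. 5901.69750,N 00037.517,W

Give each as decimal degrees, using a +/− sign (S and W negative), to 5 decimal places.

Point 1:
  Lat: degrees = first 2 digits = 72, minutes = 1.6369; 72 + 1.6369/60 = 72.027282
  S → negative
  Longitude: split at 3 digits → 179° and 43.209′; 179 + 43.209/60 = 179.720150
  E → positive
Point 2:
  Lat: split at 2 digits → 00° and 54.2957′; 0 + 54.2957/60 = 0.904928
  S → negative
  λ: degrees = first 3 digits = 13, minutes = 6.2067; 13 + 6.2067/60 = 13.103445
  E → positive
Point 3:
  Latitude: degrees = first 2 digits = 59, minutes = 1.6975; 59 + 1.6975/60 = 59.028292
  N ⇒ keep positive
  Lon: split at 3 digits → 000° and 37.517′; 0 + 37.517/60 = 0.625283
  W ⇒ negate

1. -72.02728, 179.72015
2. -0.90493, 13.10345
3. 59.02829, -0.62528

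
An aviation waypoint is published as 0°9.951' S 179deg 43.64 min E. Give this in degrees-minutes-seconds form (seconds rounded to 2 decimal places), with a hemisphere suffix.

0°09′57.06″ S, 179°43′38.40″ E

Latitude: 9.95100′ → 9′ and 0.95100 × 60 = 57.0600″
λ: fractional minutes 0.64000 × 60 = 38.4000″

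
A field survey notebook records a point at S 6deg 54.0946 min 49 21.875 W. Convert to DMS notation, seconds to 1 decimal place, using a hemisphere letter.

Latitude: fractional minutes 0.09460 × 60 = 5.676″
Lon: 21.87500′ → 21′ and 0.87500 × 60 = 52.500″

6°54′5.7″ S, 49°21′52.5″ W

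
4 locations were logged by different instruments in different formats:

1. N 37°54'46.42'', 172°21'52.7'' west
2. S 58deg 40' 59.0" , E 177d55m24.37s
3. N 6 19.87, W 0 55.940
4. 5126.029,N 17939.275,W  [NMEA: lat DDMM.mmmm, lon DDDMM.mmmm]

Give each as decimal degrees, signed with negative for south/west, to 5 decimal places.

Point 1:
  φ: 54′ + 46.42″ = 54.77367′; 37 + 54.77367/60 = 37.912894
  N ⇒ keep positive
  λ: 21′ + 52.7″ = 21.87833′; 172 + 21.87833/60 = 172.364639
  hemisphere W, so the sign is −
Point 2:
  Lat: 58 + 40/60 + 59/3600 = 58.683056
  hemisphere S, so the sign is −
  Lon: 177 + 55/60 + 24.37/3600 = 177.923436
  E → positive
Point 3:
  Latitude: 19.87′ = 0.331167°; total 6.331167
  N → positive
  Longitude: 0 + 55.94/60 = 0.932333
  hemisphere W, so the sign is −
Point 4:
  Latitude: degrees = first 2 digits = 51, minutes = 26.029; 51 + 26.029/60 = 51.433817
  N ⇒ keep positive
  Lon: split at 3 digits → 179° and 39.275′; 179 + 39.275/60 = 179.654583
  W ⇒ negate

1. 37.91289, -172.36464
2. -58.68306, 177.92344
3. 6.33117, -0.93233
4. 51.43382, -179.65458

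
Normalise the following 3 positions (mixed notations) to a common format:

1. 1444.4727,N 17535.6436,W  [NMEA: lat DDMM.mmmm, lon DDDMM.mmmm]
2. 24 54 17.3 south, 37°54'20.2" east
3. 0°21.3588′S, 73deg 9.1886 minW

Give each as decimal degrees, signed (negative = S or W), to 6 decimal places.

1. 14.741212, -175.594060
2. -24.904806, 37.905611
3. -0.355980, -73.153143

Point 1:
  Latitude: split at 2 digits → 14° and 44.4727′; 14 + 44.4727/60 = 14.7412117
  N ⇒ keep positive
  Longitude: split at 3 digits → 175° and 35.6436′; 175 + 35.6436/60 = 175.5940600
  hemisphere W, so the sign is −
Point 2:
  Lat: 54′ + 17.3″ = 54.28833′; 24 + 54.28833/60 = 24.9048056
  S ⇒ negate
  λ: 37° + 54/60 + 20.2/3600 = 37 + 0.900000 + 0.005611 = 37.9056111
  E ⇒ keep positive
Point 3:
  Latitude: 0 + 21.3588/60 = 0.3559800
  S → negative
  Lon: 73 + 9.1886/60 = 73.1531433
  W → negative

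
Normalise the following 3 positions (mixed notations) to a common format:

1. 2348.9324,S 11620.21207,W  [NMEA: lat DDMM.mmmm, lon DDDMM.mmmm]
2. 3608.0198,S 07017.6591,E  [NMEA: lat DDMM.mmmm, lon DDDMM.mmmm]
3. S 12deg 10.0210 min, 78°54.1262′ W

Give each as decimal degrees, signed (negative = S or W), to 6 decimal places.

1. -23.815540, -116.336868
2. -36.133663, 70.294318
3. -12.167017, -78.902103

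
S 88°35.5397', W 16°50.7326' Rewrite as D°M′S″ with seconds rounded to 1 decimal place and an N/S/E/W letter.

φ: 35.53970′ → 35′ and 0.53970 × 60 = 32.382″
λ: fractional minutes 0.73260 × 60 = 43.956″

88°35′32.4″ S, 16°50′44.0″ W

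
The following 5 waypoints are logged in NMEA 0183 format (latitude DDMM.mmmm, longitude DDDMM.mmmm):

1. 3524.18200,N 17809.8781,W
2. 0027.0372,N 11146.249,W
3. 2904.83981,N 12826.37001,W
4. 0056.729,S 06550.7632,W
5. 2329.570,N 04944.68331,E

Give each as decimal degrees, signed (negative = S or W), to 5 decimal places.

1. 35.40303, -178.16464
2. 0.45062, -111.77082
3. 29.08066, -128.43950
4. -0.94548, -65.84605
5. 23.49283, 49.74472

Point 1:
  φ: split at 2 digits → 35° and 24.182′; 35 + 24.182/60 = 35.403033
  N → positive
  λ: degrees = first 3 digits = 178, minutes = 9.8781; 178 + 9.8781/60 = 178.164635
  hemisphere W, so the sign is −
Point 2:
  Lat: degrees = first 2 digits = 0, minutes = 27.0372; 0 + 27.0372/60 = 0.450620
  N → positive
  λ: degrees = first 3 digits = 111, minutes = 46.249; 111 + 46.249/60 = 111.770817
  W → negative
Point 3:
  φ: split at 2 digits → 29° and 4.83981′; 29 + 4.83981/60 = 29.080664
  N → positive
  Lon: degrees = first 3 digits = 128, minutes = 26.37001; 128 + 26.37001/60 = 128.439500
  W → negative
Point 4:
  Lat: degrees = first 2 digits = 0, minutes = 56.729; 0 + 56.729/60 = 0.945483
  hemisphere S, so the sign is −
  Lon: split at 3 digits → 065° and 50.7632′; 65 + 50.7632/60 = 65.846053
  W → negative
Point 5:
  Lat: split at 2 digits → 23° and 29.57′; 23 + 29.57/60 = 23.492833
  N ⇒ keep positive
  Lon: split at 3 digits → 049° and 44.68331′; 49 + 44.68331/60 = 49.744722
  E → positive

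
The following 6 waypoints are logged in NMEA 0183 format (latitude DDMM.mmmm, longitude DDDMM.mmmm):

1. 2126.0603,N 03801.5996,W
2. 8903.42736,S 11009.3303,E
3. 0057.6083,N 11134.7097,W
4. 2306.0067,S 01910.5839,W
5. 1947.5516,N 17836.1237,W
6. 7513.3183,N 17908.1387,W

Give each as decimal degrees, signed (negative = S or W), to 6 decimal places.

1. 21.434338, -38.026660
2. -89.057123, 110.155505
3. 0.960138, -111.578495
4. -23.100112, -19.176398
5. 19.792527, -178.602062
6. 75.221972, -179.135645

Point 1:
  Lat: split at 2 digits → 21° and 26.0603′; 21 + 26.0603/60 = 21.4343383
  N ⇒ keep positive
  Lon: split at 3 digits → 038° and 1.5996′; 38 + 1.5996/60 = 38.0266600
  hemisphere W, so the sign is −
Point 2:
  φ: split at 2 digits → 89° and 3.42736′; 89 + 3.42736/60 = 89.0571227
  S ⇒ negate
  λ: degrees = first 3 digits = 110, minutes = 9.3303; 110 + 9.3303/60 = 110.1555050
  E ⇒ keep positive
Point 3:
  φ: split at 2 digits → 00° and 57.6083′; 0 + 57.6083/60 = 0.9601383
  N ⇒ keep positive
  Lon: split at 3 digits → 111° and 34.7097′; 111 + 34.7097/60 = 111.5784950
  hemisphere W, so the sign is −
Point 4:
  Latitude: split at 2 digits → 23° and 6.0067′; 23 + 6.0067/60 = 23.1001117
  S ⇒ negate
  λ: degrees = first 3 digits = 19, minutes = 10.5839; 19 + 10.5839/60 = 19.1763983
  W → negative
Point 5:
  φ: degrees = first 2 digits = 19, minutes = 47.5516; 19 + 47.5516/60 = 19.7925267
  N ⇒ keep positive
  λ: split at 3 digits → 178° and 36.1237′; 178 + 36.1237/60 = 178.6020617
  hemisphere W, so the sign is −
Point 6:
  φ: split at 2 digits → 75° and 13.3183′; 75 + 13.3183/60 = 75.2219717
  N → positive
  λ: degrees = first 3 digits = 179, minutes = 8.1387; 179 + 8.1387/60 = 179.1356450
  W → negative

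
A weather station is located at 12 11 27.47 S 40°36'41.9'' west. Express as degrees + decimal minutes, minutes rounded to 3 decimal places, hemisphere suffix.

12° 11.458′ S, 40° 36.698′ W

φ: seconds/60 = 0.45783; minutes = 11 + 0.45783 = 11.45783
Longitude: seconds/60 = 0.69833; minutes = 36 + 0.69833 = 36.69833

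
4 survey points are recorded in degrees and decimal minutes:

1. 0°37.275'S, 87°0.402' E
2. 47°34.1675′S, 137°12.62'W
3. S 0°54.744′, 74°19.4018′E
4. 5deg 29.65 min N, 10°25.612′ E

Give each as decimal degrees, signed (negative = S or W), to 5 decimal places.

1. -0.62125, 87.00670
2. -47.56946, -137.21033
3. -0.91240, 74.32336
4. 5.49417, 10.42687

Point 1:
  φ: 37.275′ = 0.621250°; total 0.621250
  hemisphere S, so the sign is −
  λ: 0.402′ = 0.006700°; total 87.006700
  E → positive
Point 2:
  Lat: 34.1675′ = 0.569458°; total 47.569458
  S → negative
  Lon: 12.62′ = 0.210333°; total 137.210333
  hemisphere W, so the sign is −
Point 3:
  φ: 0 + 54.744/60 = 0.912400
  S → negative
  λ: 19.4018′ = 0.323363°; total 74.323363
  E → positive
Point 4:
  φ: 29.65′ = 0.494167°; total 5.494167
  N ⇒ keep positive
  Lon: 10 + 25.612/60 = 10.426867
  E ⇒ keep positive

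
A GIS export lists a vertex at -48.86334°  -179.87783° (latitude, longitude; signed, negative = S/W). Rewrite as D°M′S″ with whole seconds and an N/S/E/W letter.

Latitude is negative → S; |value| = 48.863340
φ: 0.863340 × 60 = 51.80040′ → 51′, remainder × 60 = 48.02″
Longitude is negative → W; |value| = 179.877830
Longitude: 0.877830 × 60 = 52.66980′ → 52′, remainder × 60 = 40.19″

48°51′48″ S, 179°52′40″ W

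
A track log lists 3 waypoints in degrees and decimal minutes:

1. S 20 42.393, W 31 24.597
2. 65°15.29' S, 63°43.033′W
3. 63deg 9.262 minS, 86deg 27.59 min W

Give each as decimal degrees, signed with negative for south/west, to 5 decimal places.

Point 1:
  φ: 42.393′ = 0.706550°; total 20.706550
  hemisphere S, so the sign is −
  Longitude: 31 + 24.597/60 = 31.409950
  hemisphere W, so the sign is −
Point 2:
  Lat: 15.29′ = 0.254833°; total 65.254833
  S → negative
  λ: 43.033′ = 0.717217°; total 63.717217
  hemisphere W, so the sign is −
Point 3:
  φ: 63 + 9.262/60 = 63.154367
  hemisphere S, so the sign is −
  Longitude: 86 + 27.59/60 = 86.459833
  hemisphere W, so the sign is −

1. -20.70655, -31.40995
2. -65.25483, -63.71722
3. -63.15437, -86.45983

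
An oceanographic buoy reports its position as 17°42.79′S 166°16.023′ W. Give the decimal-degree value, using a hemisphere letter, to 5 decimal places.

17.71317° S, 166.26705° W

Latitude: 42.79′ = 0.713167°; total 17.713167
Lon: 166 + 16.023/60 = 166.267050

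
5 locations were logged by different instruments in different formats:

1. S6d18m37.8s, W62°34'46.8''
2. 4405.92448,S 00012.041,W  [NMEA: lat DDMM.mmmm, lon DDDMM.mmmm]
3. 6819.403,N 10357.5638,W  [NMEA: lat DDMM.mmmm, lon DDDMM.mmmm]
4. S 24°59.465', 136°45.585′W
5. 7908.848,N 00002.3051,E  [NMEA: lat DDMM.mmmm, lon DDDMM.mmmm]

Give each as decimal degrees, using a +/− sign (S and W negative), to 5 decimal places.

1. -6.31050, -62.57967
2. -44.09874, -0.20068
3. 68.32338, -103.95940
4. -24.99108, -136.75975
5. 79.14747, 0.03842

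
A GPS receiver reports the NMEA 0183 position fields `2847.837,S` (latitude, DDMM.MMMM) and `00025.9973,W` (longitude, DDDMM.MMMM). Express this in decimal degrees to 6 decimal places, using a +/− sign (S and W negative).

-28.797283, -0.433288

Lat: split at 2 digits → 28° and 47.837′; 28 + 47.837/60 = 28.7972833
S ⇒ negate
Longitude: degrees = first 3 digits = 0, minutes = 25.9973; 0 + 25.9973/60 = 0.4332883
W ⇒ negate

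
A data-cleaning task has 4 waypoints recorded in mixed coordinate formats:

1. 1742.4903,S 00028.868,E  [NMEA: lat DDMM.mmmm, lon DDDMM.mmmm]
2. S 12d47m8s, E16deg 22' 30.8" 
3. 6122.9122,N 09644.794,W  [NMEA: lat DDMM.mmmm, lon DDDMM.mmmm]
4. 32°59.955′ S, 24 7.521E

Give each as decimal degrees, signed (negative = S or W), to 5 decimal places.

1. -17.70817, 0.48113
2. -12.78556, 16.37522
3. 61.38187, -96.74657
4. -32.99925, 24.12535

Point 1:
  Latitude: degrees = first 2 digits = 17, minutes = 42.4903; 17 + 42.4903/60 = 17.708172
  hemisphere S, so the sign is −
  Longitude: degrees = first 3 digits = 0, minutes = 28.868; 0 + 28.868/60 = 0.481133
  E → positive
Point 2:
  Lat: 47′ + 8″ = 47.13333′; 12 + 47.13333/60 = 12.785556
  hemisphere S, so the sign is −
  λ: 16° + 22/60 + 30.8/3600 = 16 + 0.366667 + 0.008556 = 16.375222
  E ⇒ keep positive
Point 3:
  φ: split at 2 digits → 61° and 22.9122′; 61 + 22.9122/60 = 61.381870
  N → positive
  Lon: degrees = first 3 digits = 96, minutes = 44.794; 96 + 44.794/60 = 96.746567
  hemisphere W, so the sign is −
Point 4:
  φ: 59.955′ = 0.999250°; total 32.999250
  S → negative
  Longitude: 7.521′ = 0.125350°; total 24.125350
  E → positive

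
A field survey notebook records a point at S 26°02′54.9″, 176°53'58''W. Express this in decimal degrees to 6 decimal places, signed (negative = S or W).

φ: 26° + 2/60 + 54.9/3600 = 26 + 0.033333 + 0.015250 = 26.0485833
hemisphere S, so the sign is −
Lon: 176° + 53/60 + 58/3600 = 176 + 0.883333 + 0.016111 = 176.8994444
W → negative

-26.048583, -176.899444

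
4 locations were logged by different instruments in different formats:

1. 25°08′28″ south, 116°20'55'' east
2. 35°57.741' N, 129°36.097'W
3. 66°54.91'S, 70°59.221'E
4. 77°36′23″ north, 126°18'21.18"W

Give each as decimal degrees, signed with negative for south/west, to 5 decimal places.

1. -25.14111, 116.34861
2. 35.96235, -129.60162
3. -66.91517, 70.98702
4. 77.60639, -126.30588

Point 1:
  Lat: 8′ + 28″ = 8.46667′; 25 + 8.46667/60 = 25.141111
  S ⇒ negate
  λ: 116 + 20/60 + 55/3600 = 116.348611
  E → positive
Point 2:
  Lat: 57.741′ = 0.962350°; total 35.962350
  N ⇒ keep positive
  Longitude: 129 + 36.097/60 = 129.601617
  hemisphere W, so the sign is −
Point 3:
  Latitude: 66 + 54.91/60 = 66.915167
  hemisphere S, so the sign is −
  λ: 70 + 59.221/60 = 70.987017
  E ⇒ keep positive
Point 4:
  Lat: 36′ + 23″ = 36.38333′; 77 + 36.38333/60 = 77.606389
  N ⇒ keep positive
  λ: 18′ + 21.18″ = 18.35300′; 126 + 18.35300/60 = 126.305883
  hemisphere W, so the sign is −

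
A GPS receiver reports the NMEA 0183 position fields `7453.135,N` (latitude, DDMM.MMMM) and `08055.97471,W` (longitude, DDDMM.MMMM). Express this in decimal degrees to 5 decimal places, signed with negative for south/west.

74.88558, -80.93291

Lat: degrees = first 2 digits = 74, minutes = 53.135; 74 + 53.135/60 = 74.885583
N → positive
Longitude: split at 3 digits → 080° and 55.97471′; 80 + 55.97471/60 = 80.932912
hemisphere W, so the sign is −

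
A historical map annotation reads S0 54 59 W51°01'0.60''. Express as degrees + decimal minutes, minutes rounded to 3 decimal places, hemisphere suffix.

0° 54.983′ S, 51° 1.010′ W

Lat: seconds/60 = 0.98333; minutes = 54 + 0.98333 = 54.98333
Lon: seconds/60 = 0.01000; minutes = 1 + 0.01000 = 1.01000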